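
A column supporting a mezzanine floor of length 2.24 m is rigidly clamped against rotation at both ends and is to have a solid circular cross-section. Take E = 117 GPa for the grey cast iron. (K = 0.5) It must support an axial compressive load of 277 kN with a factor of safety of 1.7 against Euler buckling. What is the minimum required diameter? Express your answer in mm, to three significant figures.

d ≈ 56.8 mm

Required P_cr = n·P = 1.7 × 277 = 470.9 kN
L_e = K·L = 0.5 × 2.24 = 1.120 m
Required I = P_cr·L_e²/(π²E) = 4.709×10^5 × 1.120² / (π² × 1.17×10^11) = 5.115×10^-7 m⁴
I_req = 5.115×10^5 mm⁴
Solid circle: I = πd⁴/64  ⇒  d = (64I/π)^(1/4) = (64×5.115×10^5/π)^(1/4) = 56.8 mm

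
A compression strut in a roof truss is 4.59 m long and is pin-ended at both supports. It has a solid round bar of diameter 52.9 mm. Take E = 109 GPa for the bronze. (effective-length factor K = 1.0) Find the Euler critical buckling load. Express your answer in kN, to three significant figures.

P_cr ≈ 19.6 kN

I = πd⁴/64 = π×52.9⁴/64 = 3.844×10^5 mm⁴
I = 3.844×10^5 mm⁴ = 3.844×10^-7 m⁴
Effective length L_e = K·L = 1 × 4.59 = 4.590 m
P_cr = π²EI / L_e² = π² × 109×10⁹ × 3.844×10^-7 / 4.590² = 1.963×10^4 N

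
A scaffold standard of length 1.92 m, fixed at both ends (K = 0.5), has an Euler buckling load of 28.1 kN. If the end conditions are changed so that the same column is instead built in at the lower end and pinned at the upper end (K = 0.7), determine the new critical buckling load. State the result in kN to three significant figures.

P_cr ≈ 14.3 kN

P_cr ∝ 1/K², so P_cr,new = P_cr,old × (K_old/K_new)² = 28.1 × (0.5/0.7)²
= 28.1 × 0.5102 = 14.3 kN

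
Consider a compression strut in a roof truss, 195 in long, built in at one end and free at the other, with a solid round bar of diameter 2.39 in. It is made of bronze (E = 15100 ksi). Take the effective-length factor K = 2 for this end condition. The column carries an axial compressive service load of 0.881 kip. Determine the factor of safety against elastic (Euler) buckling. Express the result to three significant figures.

I = πd⁴/64 = π×2.39⁴/64 = 1.602 in⁴
Effective length L_e = K·L = 2 × 195 = 390.0 in
P_cr = π²EI / L_e² = π² × 15100×10³ × 1.602 / 390.0² = 1.569×10^3 lb
Factor of safety n = P_cr / P = 1.5693 / 0.881 = 1.78

n ≈ 1.78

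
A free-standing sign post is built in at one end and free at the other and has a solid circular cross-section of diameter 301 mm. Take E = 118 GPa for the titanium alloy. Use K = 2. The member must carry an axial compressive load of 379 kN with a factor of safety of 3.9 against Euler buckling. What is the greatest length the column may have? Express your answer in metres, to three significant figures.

I = πd⁴/64 = π×301⁴/64 = 4.029×10^8 mm⁴
I = 4.029×10^-4 m⁴
Required critical load P_cr = n·P = 3.9 × 379 = 1478 kN = 1.478×10^6 N
From P_cr = π²EI/(K·L)²:  L = (1/K)·√(π²EI/P_cr) = (1/2)·√(π²×1.18×10^11×4.029×10^-4/1.478×10^6)
L = 8.91 m

L_max ≈ 8.91 m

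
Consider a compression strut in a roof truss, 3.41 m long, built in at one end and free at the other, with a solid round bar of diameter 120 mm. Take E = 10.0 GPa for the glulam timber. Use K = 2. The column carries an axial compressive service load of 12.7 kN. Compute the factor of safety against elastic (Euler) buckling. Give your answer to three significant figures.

I = πd⁴/64 = π×120⁴/64 = 1.018×10^7 mm⁴
I = 1.018×10^7 mm⁴ = 1.018×10^-5 m⁴
Effective length L_e = K·L = 2 × 3.41 = 6.820 m
P_cr = π²EI / L_e² = π² × 10.0×10⁹ × 1.018×10^-5 / 6.820² = 2.160×10^4 N
Factor of safety n = P_cr / P = 21.599 / 12.7 = 1.70

n ≈ 1.70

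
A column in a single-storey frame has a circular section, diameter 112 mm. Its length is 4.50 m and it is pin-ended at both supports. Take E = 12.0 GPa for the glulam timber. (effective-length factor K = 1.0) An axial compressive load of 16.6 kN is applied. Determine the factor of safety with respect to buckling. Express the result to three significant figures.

n ≈ 2.72

I = πd⁴/64 = π×112⁴/64 = 7.724×10^6 mm⁴
I = 7.724×10^6 mm⁴ = 7.724×10^-6 m⁴
Effective length L_e = K·L = 1 × 4.50 = 4.500 m
P_cr = π²EI / L_e² = π² × 12.0×10⁹ × 7.724×10^-6 / 4.500² = 4.517×10^4 N
Factor of safety n = P_cr / P = 45.175 / 16.6 = 2.72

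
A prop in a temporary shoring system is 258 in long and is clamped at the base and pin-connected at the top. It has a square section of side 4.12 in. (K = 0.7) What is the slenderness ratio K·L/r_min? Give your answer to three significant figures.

λ ≈ 152

For a square r = a/√12 = 4.12/√12 = 1.189 in
L_e = K·L = 0.7 × 258 = 180.6 in
λ = L_e / r_min = 180.60 / 1.189 = 152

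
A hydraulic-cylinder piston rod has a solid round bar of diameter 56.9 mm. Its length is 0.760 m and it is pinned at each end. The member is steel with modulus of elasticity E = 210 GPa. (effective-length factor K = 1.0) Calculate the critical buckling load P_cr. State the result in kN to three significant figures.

I = πd⁴/64 = π×56.9⁴/64 = 5.145×10^5 mm⁴
I = 5.145×10^5 mm⁴ = 5.145×10^-7 m⁴
Effective length L_e = K·L = 1 × 0.760 = 0.7600 m
P_cr = π²EI / L_e² = π² × 210×10⁹ × 5.145×10^-7 / 0.7600² = 1.846×10^6 N

P_cr ≈ 1850 kN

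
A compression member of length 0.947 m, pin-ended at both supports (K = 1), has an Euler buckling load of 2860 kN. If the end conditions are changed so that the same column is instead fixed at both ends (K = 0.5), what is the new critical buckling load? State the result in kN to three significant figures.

P_cr ≈ 11400 kN

P_cr ∝ 1/K², so P_cr,new = P_cr,old × (K_old/K_new)² = 2860 × (1/0.5)²
= 2860 × 4.000 = 11400 kN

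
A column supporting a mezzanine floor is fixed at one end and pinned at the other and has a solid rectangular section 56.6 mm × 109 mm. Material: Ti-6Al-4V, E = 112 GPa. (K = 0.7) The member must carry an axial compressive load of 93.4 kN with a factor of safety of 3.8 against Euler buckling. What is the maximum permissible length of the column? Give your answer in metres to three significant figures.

Buckling occurs about the weak axis: I_min = h·b³/12 with b = 56.6 mm (the shorter side).
I_min = 109×56.6³/12 = 1.647×10^6 mm⁴
I = 1.647×10^-6 m⁴
Required critical load P_cr = n·P = 3.8 × 93.4 = 354.9 kN = 3.549×10^5 N
From P_cr = π²EI/(K·L)²:  L = (1/K)·√(π²EI/P_cr) = (1/0.7)·√(π²×1.12×10^11×1.647×10^-6/3.549×10^5)
L = 3.24 m

L_max ≈ 3.24 m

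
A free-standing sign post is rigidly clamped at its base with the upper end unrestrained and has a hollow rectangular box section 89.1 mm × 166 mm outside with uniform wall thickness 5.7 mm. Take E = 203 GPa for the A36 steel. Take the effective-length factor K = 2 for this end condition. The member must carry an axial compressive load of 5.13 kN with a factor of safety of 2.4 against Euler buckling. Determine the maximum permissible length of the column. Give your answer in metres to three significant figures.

L_max ≈ 12.3 m

Inner dimensions: h_i = 166 − 2×5.7 = 154.6 mm, b_i = 89.1 − 2×5.7 = 77.70 mm
Weak-axis I_min = (h_o·b_o³ − h_i·b_i³)/12 with b_o = 89.1, b_i = 77.70 mm (shorter outer/inner sides).
I_min = (166×89.1³ − 154.6×77.70³)/12 = 3.741×10^6 mm⁴
I = 3.741×10^-6 m⁴
Required critical load P_cr = n·P = 2.4 × 5.13 = 12.31 kN = 1.231×10^4 N
From P_cr = π²EI/(K·L)²:  L = (1/K)·√(π²EI/P_cr) = (1/2)·√(π²×2.03×10^11×3.741×10^-6/1.231×10^4)
L = 12.3 m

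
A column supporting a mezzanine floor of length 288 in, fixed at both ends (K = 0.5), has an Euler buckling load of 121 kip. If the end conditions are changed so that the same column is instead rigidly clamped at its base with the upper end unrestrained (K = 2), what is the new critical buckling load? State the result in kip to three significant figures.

P_cr ∝ 1/K², so P_cr,new = P_cr,old × (K_old/K_new)² = 121 × (0.5/2)²
= 121 × 0.06250 = 7.56 kip

P_cr ≈ 7.56 kip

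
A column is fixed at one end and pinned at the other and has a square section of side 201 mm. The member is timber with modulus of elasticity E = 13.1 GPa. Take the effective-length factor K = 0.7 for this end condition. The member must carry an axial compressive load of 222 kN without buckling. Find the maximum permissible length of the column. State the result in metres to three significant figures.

I = a⁴/12 = 201⁴/12 = 1.360×10^8 mm⁴
I = 1.360×10^-4 m⁴
At the buckling limit P_cr = P = 2.220×10^5 N
From P_cr = π²EI/(K·L)²:  L = (1/K)·√(π²EI/P_cr) = (1/0.7)·√(π²×1.31×10^10×1.360×10^-4/2.220×10^5)
L = 12.7 m

L_max ≈ 12.7 m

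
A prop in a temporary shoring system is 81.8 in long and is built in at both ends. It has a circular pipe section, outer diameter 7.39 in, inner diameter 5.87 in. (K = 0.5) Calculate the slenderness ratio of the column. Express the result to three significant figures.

λ ≈ 17.3

d_o = 7.39 in, d_i = 5.87 in
I = π(d_o⁴ − d_i⁴)/64 = π(7.39⁴ − 5.870⁴)/64 = 88.12 in⁴
A = 15.83 in²;  r_min = √(I/A) = √(88.12/15.83) = 2.359 in
L_e = K·L = 0.5 × 81.8 = 40.90 in
λ = L_e / r_min = 40.900 / 2.359 = 17.3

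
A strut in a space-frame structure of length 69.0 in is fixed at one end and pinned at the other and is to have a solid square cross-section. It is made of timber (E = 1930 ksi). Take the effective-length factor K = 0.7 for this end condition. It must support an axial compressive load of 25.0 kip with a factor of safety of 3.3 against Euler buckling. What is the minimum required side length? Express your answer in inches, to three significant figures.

Required P_cr = n·P = 3.3 × 25.0 = 82.50 kip
L_e = K·L = 0.7 × 69.0 = 48.30 in
Required I = P_cr·L_e²/(π²E) = 8.250×10^4 × 48.30² / (π² × 1.93×10^6) = 10.10 in⁴
Solid square: I = a⁴/12  ⇒  a = (12I)^(1/4) = (12×10.10)^(1/4) = 3.32 in

a ≈ 3.32 in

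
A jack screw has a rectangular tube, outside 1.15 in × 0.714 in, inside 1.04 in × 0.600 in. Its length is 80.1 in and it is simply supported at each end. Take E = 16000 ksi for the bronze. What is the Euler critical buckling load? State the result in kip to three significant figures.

P_cr ≈ 0.398 kip

Weak-axis I_min = (h_o·b_o³ − h_i·b_i³)/12 with b_o = 0.714, b_i = 0.6000 in (shorter outer/inner sides).
I_min = (1.15×0.714³ − 1.040×0.6000³)/12 = 1.616×10^-2 in⁴
Effective length L_e = K·L = 1 × 80.1 = 80.10 in
P_cr = π²EI / L_e² = π² × 16000×10³ × 1.616×10^-2 / 80.10² = 397.8 lb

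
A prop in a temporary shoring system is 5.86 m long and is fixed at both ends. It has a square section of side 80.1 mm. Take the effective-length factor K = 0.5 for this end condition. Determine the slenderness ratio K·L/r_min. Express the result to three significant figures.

For a square r = a/√12 = 80.1/√12 = 23.12 mm
L_e = K·L = 0.5 × 5.86 m = 2.930 m = 2930.0 mm
λ = L_e / r_min = 2930.0 / 23.12 = 127

λ ≈ 127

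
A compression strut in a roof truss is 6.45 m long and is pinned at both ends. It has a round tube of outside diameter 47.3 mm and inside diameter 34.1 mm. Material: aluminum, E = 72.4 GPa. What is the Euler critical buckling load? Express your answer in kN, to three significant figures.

P_cr ≈ 3.08 kN

d_o = 47.3 mm, d_i = 34.1 mm
I = π(d_o⁴ − d_i⁴)/64 = π(47.3⁴ − 34.10⁴)/64 = 1.793×10^5 mm⁴
I = 1.793×10^5 mm⁴ = 1.793×10^-7 m⁴
Effective length L_e = K·L = 1 × 6.45 = 6.450 m
P_cr = π²EI / L_e² = π² × 72.4×10⁹ × 1.793×10^-7 / 6.450² = 3.080×10^3 N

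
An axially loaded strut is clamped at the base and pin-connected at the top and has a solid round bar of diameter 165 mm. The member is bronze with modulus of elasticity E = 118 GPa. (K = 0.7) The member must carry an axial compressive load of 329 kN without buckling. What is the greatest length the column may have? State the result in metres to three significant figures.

I = πd⁴/64 = π×165⁴/64 = 3.638×10^7 mm⁴
I = 3.638×10^-5 m⁴
At the buckling limit P_cr = P = 3.290×10^5 N
From P_cr = π²EI/(K·L)²:  L = (1/K)·√(π²EI/P_cr) = (1/0.7)·√(π²×1.18×10^11×3.638×10^-5/3.290×10^5)
L = 16.2 m

L_max ≈ 16.2 m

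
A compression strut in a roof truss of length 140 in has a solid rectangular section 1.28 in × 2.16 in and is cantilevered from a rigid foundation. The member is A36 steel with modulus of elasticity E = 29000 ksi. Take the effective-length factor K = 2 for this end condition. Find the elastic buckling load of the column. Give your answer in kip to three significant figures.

Buckling occurs about the weak axis: I_min = h·b³/12 with b = 1.28 in (the shorter side).
I_min = 2.16×1.28³/12 = 0.3775 in⁴
Effective length L_e = K·L = 2 × 140 = 280.0 in
P_cr = π²EI / L_e² = π² × 29000×10³ × 0.3775 / 280.0² = 1.378×10^3 lb

P_cr ≈ 1.38 kip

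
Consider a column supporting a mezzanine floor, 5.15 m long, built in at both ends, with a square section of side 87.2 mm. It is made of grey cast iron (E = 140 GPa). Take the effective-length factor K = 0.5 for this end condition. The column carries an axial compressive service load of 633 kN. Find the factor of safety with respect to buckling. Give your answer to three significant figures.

n ≈ 1.59

I = a⁴/12 = 87.2⁴/12 = 4.818×10^6 mm⁴
I = 4.818×10^6 mm⁴ = 4.818×10^-6 m⁴
Effective length L_e = K·L = 0.5 × 5.15 = 2.575 m
P_cr = π²EI / L_e² = π² × 140×10⁹ × 4.818×10^-6 / 2.575² = 1.004×10^6 N
Factor of safety n = P_cr / P = 1004.1 / 633 = 1.59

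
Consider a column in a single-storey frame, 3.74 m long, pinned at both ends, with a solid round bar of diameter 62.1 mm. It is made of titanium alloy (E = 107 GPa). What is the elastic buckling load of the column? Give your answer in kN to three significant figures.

I = πd⁴/64 = π×62.1⁴/64 = 7.300×10^5 mm⁴
I = 7.300×10^5 mm⁴ = 7.300×10^-7 m⁴
Effective length L_e = K·L = 1 × 3.74 = 3.740 m
P_cr = π²EI / L_e² = π² × 107×10⁹ × 7.300×10^-7 / 3.740² = 5.512×10^4 N

P_cr ≈ 55.1 kN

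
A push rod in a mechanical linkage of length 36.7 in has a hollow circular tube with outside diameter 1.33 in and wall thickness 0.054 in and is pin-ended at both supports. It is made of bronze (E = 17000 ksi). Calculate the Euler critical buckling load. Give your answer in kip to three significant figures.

P_cr ≈ 5.50 kip

Inner diameter d_i = 1.33 − 2×0.054 = 1.222 in
I = π(d_o⁴ − d_i⁴)/64 = π(1.33⁴ − 1.222⁴)/64 = 4.413×10^-2 in⁴
Effective length L_e = K·L = 1 × 36.7 = 36.70 in
P_cr = π²EI / L_e² = π² × 17000×10³ × 4.413×10^-2 / 36.70² = 5.498×10^3 lb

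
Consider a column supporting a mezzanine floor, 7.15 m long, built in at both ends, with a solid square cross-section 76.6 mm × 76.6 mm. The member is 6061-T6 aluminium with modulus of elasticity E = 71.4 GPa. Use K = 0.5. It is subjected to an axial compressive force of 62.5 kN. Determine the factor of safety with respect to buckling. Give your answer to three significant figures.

n ≈ 2.53

I = a⁴/12 = 76.6⁴/12 = 2.869×10^6 mm⁴
I = 2.869×10^6 mm⁴ = 2.869×10^-6 m⁴
Effective length L_e = K·L = 0.5 × 7.15 = 3.575 m
P_cr = π²EI / L_e² = π² × 71.4×10⁹ × 2.869×10^-6 / 3.575² = 1.582×10^5 N
Factor of safety n = P_cr / P = 158.19 / 62.5 = 2.53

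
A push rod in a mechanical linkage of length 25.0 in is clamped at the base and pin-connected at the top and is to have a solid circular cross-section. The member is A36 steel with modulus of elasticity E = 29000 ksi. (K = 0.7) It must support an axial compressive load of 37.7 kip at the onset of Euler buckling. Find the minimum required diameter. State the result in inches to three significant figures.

L_e = K·L = 0.7 × 25.0 = 17.50 in
Required I = P_cr·L_e²/(π²E) = 3.770×10^4 × 17.50² / (π² × 2.90×10^7) = 4.034×10^-2 in⁴
Solid circle: I = πd⁴/64  ⇒  d = (64I/π)^(1/4) = (64×4.034×10^-2/π)^(1/4) = 0.952 in

d ≈ 0.952 in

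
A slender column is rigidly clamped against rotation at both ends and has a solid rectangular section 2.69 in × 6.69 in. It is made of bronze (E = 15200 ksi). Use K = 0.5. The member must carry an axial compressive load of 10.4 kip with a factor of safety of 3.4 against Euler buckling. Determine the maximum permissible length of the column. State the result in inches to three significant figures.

L_max ≈ 429 in

Buckling occurs about the weak axis: I_min = h·b³/12 with b = 2.69 in (the shorter side).
I_min = 6.69×2.69³/12 = 10.85 in⁴
Required critical load P_cr = n·P = 3.4 × 10.4 = 35.36 kip = 3.536×10^4 lb
From P_cr = π²EI/(K·L)²:  L = (1/K)·√(π²EI/P_cr) = (1/0.5)·√(π²×1.52×10^7×10.85/3.536×10^4)
L = 429 in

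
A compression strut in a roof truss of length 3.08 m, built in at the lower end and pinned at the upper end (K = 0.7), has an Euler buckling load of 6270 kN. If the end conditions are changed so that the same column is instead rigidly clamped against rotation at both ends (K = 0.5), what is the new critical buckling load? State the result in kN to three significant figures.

P_cr ∝ 1/K², so P_cr,new = P_cr,old × (K_old/K_new)² = 6270 × (0.7/0.5)²
= 6270 × 1.960 = 12300 kN

P_cr ≈ 12300 kN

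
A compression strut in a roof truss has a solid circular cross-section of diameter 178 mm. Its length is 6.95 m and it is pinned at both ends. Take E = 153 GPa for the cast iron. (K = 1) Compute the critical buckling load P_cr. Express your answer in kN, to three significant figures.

P_cr ≈ 1540 kN

I = πd⁴/64 = π×178⁴/64 = 4.928×10^7 mm⁴
I = 4.928×10^7 mm⁴ = 4.928×10^-5 m⁴
Effective length L_e = K·L = 1 × 6.95 = 6.950 m
P_cr = π²EI / L_e² = π² × 153×10⁹ × 4.928×10^-5 / 6.950² = 1.541×10^6 N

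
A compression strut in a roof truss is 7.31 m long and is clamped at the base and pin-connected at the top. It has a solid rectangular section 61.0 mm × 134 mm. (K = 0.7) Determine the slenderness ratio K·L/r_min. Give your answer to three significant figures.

λ ≈ 291

For a rectangle r_min = b/√12 = 61.0/√12 = 17.61 mm
L_e = K·L = 0.7 × 7.31 m = 5.117 m = 5117.0 mm
λ = L_e / r_min = 5117.0 / 17.61 = 291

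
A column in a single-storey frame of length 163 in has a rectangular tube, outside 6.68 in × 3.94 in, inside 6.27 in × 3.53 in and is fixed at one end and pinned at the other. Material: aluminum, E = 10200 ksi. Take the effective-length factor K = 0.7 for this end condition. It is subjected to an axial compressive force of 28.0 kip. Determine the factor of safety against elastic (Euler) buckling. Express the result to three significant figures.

Weak-axis I_min = (h_o·b_o³ − h_i·b_i³)/12 with b_o = 3.94, b_i = 3.530 in (shorter outer/inner sides).
I_min = (6.68×3.94³ − 6.270×3.530³)/12 = 11.06 in⁴
Effective length L_e = K·L = 0.7 × 163 = 114.1 in
P_cr = π²EI / L_e² = π² × 10200×10³ × 11.06 / 114.1² = 8.556×10^4 lb
Factor of safety n = P_cr / P = 85.556 / 28.0 = 3.06

n ≈ 3.06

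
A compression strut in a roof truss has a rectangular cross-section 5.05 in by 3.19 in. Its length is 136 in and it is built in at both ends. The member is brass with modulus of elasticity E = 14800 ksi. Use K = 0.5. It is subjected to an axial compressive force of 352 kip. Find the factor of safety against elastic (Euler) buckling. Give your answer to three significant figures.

Buckling occurs about the weak axis: I_min = h·b³/12 with b = 3.19 in (the shorter side).
I_min = 5.05×3.19³/12 = 13.66 in⁴
Effective length L_e = K·L = 0.5 × 136 = 68.00 in
P_cr = π²EI / L_e² = π² × 14800×10³ × 13.66 / 68.00² = 4.315×10^5 lb
Factor of safety n = P_cr / P = 431.54 / 352 = 1.23

n ≈ 1.23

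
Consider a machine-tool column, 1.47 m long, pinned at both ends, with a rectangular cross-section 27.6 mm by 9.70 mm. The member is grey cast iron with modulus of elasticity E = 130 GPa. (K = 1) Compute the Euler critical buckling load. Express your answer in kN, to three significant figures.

Buckling occurs about the weak axis: I_min = h·b³/12 with b = 9.70 mm (the shorter side).
I_min = 27.6×9.70³/12 = 2.099×10^3 mm⁴
I = 2.099×10^3 mm⁴ = 2.099×10^-9 m⁴
Effective length L_e = K·L = 1 × 1.47 = 1.470 m
P_cr = π²EI / L_e² = π² × 130×10⁹ × 2.099×10^-9 / 1.470² = 1.246×10^3 N

P_cr ≈ 1.25 kN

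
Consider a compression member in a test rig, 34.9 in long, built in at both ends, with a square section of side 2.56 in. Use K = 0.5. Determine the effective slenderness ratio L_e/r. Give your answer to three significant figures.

λ ≈ 23.6

I = a⁴/12 = 2.56⁴/12 = 3.579 in⁴
A = 6.554 in²;  r_min = √(I/A) = √(3.579/6.554) = 0.7390 in
L_e = K·L = 0.5 × 34.9 = 17.45 in
λ = L_e / r_min = 17.450 / 0.7390 = 23.6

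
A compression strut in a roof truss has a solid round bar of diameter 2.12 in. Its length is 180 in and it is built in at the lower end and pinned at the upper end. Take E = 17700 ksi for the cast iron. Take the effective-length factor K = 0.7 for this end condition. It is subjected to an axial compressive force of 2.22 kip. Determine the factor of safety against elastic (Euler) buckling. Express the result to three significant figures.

I = πd⁴/64 = π×2.12⁴/64 = 0.9915 in⁴
Effective length L_e = K·L = 0.7 × 180 = 126.0 in
P_cr = π²EI / L_e² = π² × 17700×10³ × 0.9915 / 126.0² = 1.091×10^4 lb
Factor of safety n = P_cr / P = 10.911 / 2.22 = 4.91

n ≈ 4.91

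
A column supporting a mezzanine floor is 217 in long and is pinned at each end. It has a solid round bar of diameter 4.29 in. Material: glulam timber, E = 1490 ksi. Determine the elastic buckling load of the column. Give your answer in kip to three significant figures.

P_cr ≈ 5.19 kip

I = πd⁴/64 = π×4.29⁴/64 = 16.63 in⁴
Effective length L_e = K·L = 1 × 217 = 217.0 in
P_cr = π²EI / L_e² = π² × 1490×10³ × 16.63 / 217.0² = 5.192×10^3 lb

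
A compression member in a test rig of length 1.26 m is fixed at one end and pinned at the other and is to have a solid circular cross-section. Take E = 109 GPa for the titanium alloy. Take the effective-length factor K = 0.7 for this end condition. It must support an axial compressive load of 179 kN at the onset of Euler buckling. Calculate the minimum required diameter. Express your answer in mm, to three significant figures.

d ≈ 40.3 mm

L_e = K·L = 0.7 × 1.26 = 0.8820 m
Required I = P_cr·L_e²/(π²E) = 1.790×10^5 × 0.8820² / (π² × 1.09×10^11) = 1.294×10^-7 m⁴
I_req = 1.294×10^5 mm⁴
Solid circle: I = πd⁴/64  ⇒  d = (64I/π)^(1/4) = (64×1.294×10^5/π)^(1/4) = 40.3 mm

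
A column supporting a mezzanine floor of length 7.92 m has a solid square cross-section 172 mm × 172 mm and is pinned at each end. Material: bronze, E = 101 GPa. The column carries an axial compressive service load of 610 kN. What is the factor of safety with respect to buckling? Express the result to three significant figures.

n ≈ 1.90

I = a⁴/12 = 172⁴/12 = 7.293×10^7 mm⁴
I = 7.293×10^7 mm⁴ = 7.293×10^-5 m⁴
Effective length L_e = K·L = 1 × 7.92 = 7.920 m
P_cr = π²EI / L_e² = π² × 101×10⁹ × 7.293×10^-5 / 7.920² = 1.159×10^6 N
Factor of safety n = P_cr / P = 1159.1 / 610 = 1.90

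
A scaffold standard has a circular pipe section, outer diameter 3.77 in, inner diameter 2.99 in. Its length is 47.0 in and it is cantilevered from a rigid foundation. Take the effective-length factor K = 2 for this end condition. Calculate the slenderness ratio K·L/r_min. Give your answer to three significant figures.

d_o = 3.77 in, d_i = 2.99 in
I = π(d_o⁴ − d_i⁴)/64 = π(3.77⁴ − 2.990⁴)/64 = 5.993 in⁴
A = 4.141 in²;  r_min = √(I/A) = √(5.993/4.141) = 1.203 in
L_e = K·L = 2 × 47.0 = 94.00 in
λ = L_e / r_min = 94.000 / 1.203 = 78.1

λ ≈ 78.1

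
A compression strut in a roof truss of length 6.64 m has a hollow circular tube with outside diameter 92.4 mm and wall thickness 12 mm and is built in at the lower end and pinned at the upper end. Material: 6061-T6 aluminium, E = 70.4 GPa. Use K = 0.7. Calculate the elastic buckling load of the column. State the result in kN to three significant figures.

P_cr ≈ 80.5 kN

Inner diameter d_i = 92.4 − 2×12 = 68.40 mm
I = π(d_o⁴ − d_i⁴)/64 = π(92.4⁴ − 68.40⁴)/64 = 2.504×10^6 mm⁴
I = 2.504×10^6 mm⁴ = 2.504×10^-6 m⁴
Effective length L_e = K·L = 0.7 × 6.64 = 4.648 m
P_cr = π²EI / L_e² = π² × 70.4×10⁹ × 2.504×10^-6 / 4.648² = 8.052×10^4 N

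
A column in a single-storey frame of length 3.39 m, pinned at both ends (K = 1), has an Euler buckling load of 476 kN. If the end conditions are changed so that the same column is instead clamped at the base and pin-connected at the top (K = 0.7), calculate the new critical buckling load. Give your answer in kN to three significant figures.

P_cr ≈ 971 kN

P_cr ∝ 1/K², so P_cr,new = P_cr,old × (K_old/K_new)² = 476 × (1/0.7)²
= 476 × 2.041 = 971 kN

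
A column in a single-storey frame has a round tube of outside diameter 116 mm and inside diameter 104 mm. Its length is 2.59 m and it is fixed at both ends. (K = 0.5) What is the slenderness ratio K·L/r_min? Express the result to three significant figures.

d_o = 116 mm, d_i = 104 mm
I = π(d_o⁴ − d_i⁴)/64 = π(116⁴ − 104.0⁴)/64 = 3.145×10^6 mm⁴
A = 2.073×10^3 mm²;  r_min = √(I/A) = √(3.145×10^6/2.073×10^3) = 38.95 mm
L_e = K·L = 0.5 × 2.59 m = 1.295 m = 1295.0 mm
λ = L_e / r_min = 1295.0 / 38.95 = 33.2

λ ≈ 33.2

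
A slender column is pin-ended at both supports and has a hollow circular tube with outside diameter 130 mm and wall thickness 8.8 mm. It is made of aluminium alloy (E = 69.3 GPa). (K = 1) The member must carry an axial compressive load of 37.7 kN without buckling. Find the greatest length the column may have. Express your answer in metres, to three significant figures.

Inner diameter d_i = 130 − 2×8.8 = 112.4 mm
I = π(d_o⁴ − d_i⁴)/64 = π(130⁴ − 112.4⁴)/64 = 6.185×10^6 mm⁴
I = 6.185×10^-6 m⁴
At the buckling limit P_cr = P = 3.770×10^4 N
From P_cr = π²EI/(K·L)²:  L = (1/K)·√(π²EI/P_cr) = (1/1)·√(π²×6.93×10^10×6.185×10^-6/3.770×10^4)
L = 10.6 m

L_max ≈ 10.6 m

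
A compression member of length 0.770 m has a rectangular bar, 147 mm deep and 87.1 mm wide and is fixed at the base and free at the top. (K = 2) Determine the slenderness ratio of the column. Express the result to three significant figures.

λ ≈ 61.2

For a rectangle r_min = b/√12 = 87.1/√12 = 25.14 mm
L_e = K·L = 2 × 0.770 m = 1.540 m = 1540.0 mm
λ = L_e / r_min = 1540.0 / 25.14 = 61.2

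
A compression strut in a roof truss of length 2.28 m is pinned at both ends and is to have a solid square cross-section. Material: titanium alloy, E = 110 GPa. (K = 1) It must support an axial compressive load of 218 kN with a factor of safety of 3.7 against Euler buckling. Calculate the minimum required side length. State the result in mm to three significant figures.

Required P_cr = n·P = 3.7 × 218 = 806.6 kN
L_e = K·L = 1 × 2.28 = 2.280 m
Required I = P_cr·L_e²/(π²E) = 8.066×10^5 × 2.280² / (π² × 1.10×10^11) = 3.862×10^-6 m⁴
I_req = 3.862×10^6 mm⁴
Solid square: I = a⁴/12  ⇒  a = (12I)^(1/4) = (12×3.862×10^6)^(1/4) = 82.5 mm

a ≈ 82.5 mm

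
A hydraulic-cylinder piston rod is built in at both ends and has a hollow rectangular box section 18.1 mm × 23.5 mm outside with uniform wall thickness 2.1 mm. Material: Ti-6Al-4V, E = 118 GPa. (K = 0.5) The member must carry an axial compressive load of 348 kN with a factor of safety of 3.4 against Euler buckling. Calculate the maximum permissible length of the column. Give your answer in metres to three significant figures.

L_max ≈ 0.169 m

Inner dimensions: h_i = 23.5 − 2×2.1 = 19.30 mm, b_i = 18.1 − 2×2.1 = 13.90 mm
Weak-axis I_min = (h_o·b_o³ − h_i·b_i³)/12 with b_o = 18.1, b_i = 13.90 mm (shorter outer/inner sides).
I_min = (23.5×18.1³ − 19.30×13.90³)/12 = 7.293×10^3 mm⁴
I = 7.293×10^-9 m⁴
Required critical load P_cr = n·P = 3.4 × 348 = 1183 kN = 1.183×10^6 N
From P_cr = π²EI/(K·L)²:  L = (1/K)·√(π²EI/P_cr) = (1/0.5)·√(π²×1.18×10^11×7.293×10^-9/1.183×10^6)
L = 0.169 m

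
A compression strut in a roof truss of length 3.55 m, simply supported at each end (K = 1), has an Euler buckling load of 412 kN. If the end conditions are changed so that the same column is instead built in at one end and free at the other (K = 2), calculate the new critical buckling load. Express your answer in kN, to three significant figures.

P_cr ∝ 1/K², so P_cr,new = P_cr,old × (K_old/K_new)² = 412 × (1/2)²
= 412 × 0.2500 = 103 kN

P_cr ≈ 103 kN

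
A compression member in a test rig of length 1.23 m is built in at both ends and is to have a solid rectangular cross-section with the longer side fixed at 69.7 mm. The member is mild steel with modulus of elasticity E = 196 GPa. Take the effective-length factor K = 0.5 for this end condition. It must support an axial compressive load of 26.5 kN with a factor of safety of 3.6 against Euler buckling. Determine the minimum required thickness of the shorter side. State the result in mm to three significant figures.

Required P_cr = n·P = 3.6 × 26.5 = 95.40 kN
L_e = K·L = 0.5 × 1.23 = 0.6150 m
Required I = P_cr·L_e²/(π²E) = 9.540×10^4 × 0.6150² / (π² × 1.96×10^11) = 1.865×10^-8 m⁴
I_req = 1.865×10^4 mm⁴
Rectangle, weak axis: I_min = h·b³/12 with h = 69.7 mm fixed  ⇒  b = (12I/h)^(1/3) = 14.8 mm

b ≈ 14.8 mm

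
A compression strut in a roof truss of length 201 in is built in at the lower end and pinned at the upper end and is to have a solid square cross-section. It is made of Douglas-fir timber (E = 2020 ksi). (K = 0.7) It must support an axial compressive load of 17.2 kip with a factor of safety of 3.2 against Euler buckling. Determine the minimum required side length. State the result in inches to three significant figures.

a ≈ 5.06 in

Required P_cr = n·P = 3.2 × 17.2 = 55.04 kip
L_e = K·L = 0.7 × 201 = 140.7 in
Required I = P_cr·L_e²/(π²E) = 5.504×10^4 × 140.7² / (π² × 2.02×10^6) = 54.65 in⁴
Solid square: I = a⁴/12  ⇒  a = (12I)^(1/4) = (12×54.65)^(1/4) = 5.06 in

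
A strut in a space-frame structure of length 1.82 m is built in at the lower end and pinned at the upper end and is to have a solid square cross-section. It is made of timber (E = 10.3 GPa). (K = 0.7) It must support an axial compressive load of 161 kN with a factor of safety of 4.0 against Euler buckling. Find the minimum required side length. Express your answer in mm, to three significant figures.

Required P_cr = n·P = 4.0 × 161 = 644.0 kN
L_e = K·L = 0.7 × 1.82 = 1.274 m
Required I = P_cr·L_e²/(π²E) = 6.440×10^5 × 1.274² / (π² × 1.03×10^10) = 1.028×10^-5 m⁴
I_req = 1.028×10^7 mm⁴
Solid square: I = a⁴/12  ⇒  a = (12I)^(1/4) = (12×1.028×10^7)^(1/4) = 105 mm

a ≈ 105 mm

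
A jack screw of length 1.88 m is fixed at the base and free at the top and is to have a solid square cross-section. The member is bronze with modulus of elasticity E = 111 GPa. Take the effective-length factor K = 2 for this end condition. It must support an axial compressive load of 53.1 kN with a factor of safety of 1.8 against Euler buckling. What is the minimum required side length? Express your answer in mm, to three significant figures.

a ≈ 62.0 mm

Required P_cr = n·P = 1.8 × 53.1 = 95.58 kN
L_e = K·L = 2 × 1.88 = 3.760 m
Required I = P_cr·L_e²/(π²E) = 9.558×10^4 × 3.760² / (π² × 1.11×10^11) = 1.233×10^-6 m⁴
I_req = 1.233×10^6 mm⁴
Solid square: I = a⁴/12  ⇒  a = (12I)^(1/4) = (12×1.233×10^6)^(1/4) = 62.0 mm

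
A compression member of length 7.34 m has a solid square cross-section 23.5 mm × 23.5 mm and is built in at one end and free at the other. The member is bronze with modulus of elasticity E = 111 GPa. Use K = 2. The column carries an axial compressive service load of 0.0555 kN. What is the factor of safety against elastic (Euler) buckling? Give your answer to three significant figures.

I = a⁴/12 = 23.5⁴/12 = 2.542×10^4 mm⁴
I = 2.542×10^4 mm⁴ = 2.542×10^-8 m⁴
Effective length L_e = K·L = 2 × 7.34 = 14.68 m
P_cr = π²EI / L_e² = π² × 111×10⁹ × 2.542×10^-8 / 14.68² = 129.2 N
Factor of safety n = P_cr / P = 0.12920 / 0.0555 = 2.33

n ≈ 2.33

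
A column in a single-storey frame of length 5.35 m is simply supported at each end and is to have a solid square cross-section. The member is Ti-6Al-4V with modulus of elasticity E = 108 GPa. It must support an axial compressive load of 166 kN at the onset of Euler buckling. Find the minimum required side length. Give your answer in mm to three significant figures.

L_e = K·L = 1 × 5.35 = 5.350 m
Required I = P_cr·L_e²/(π²E) = 1.660×10^5 × 5.350² / (π² × 1.08×10^11) = 4.458×10^-6 m⁴
I_req = 4.458×10^6 mm⁴
Solid square: I = a⁴/12  ⇒  a = (12I)^(1/4) = (12×4.458×10^6)^(1/4) = 85.5 mm

a ≈ 85.5 mm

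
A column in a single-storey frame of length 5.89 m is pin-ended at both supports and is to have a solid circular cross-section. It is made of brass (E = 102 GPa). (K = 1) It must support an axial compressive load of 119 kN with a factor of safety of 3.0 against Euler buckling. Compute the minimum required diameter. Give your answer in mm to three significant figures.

d ≈ 126 mm

Required P_cr = n·P = 3.0 × 119 = 357.0 kN
L_e = K·L = 1 × 5.89 = 5.890 m
Required I = P_cr·L_e²/(π²E) = 3.570×10^5 × 5.890² / (π² × 1.02×10^11) = 1.230×10^-5 m⁴
I_req = 1.230×10^7 mm⁴
Solid circle: I = πd⁴/64  ⇒  d = (64I/π)^(1/4) = (64×1.230×10^7/π)^(1/4) = 126 mm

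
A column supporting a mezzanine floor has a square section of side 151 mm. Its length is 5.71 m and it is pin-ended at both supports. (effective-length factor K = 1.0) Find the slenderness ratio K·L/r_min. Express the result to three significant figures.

λ ≈ 131

For a square r = a/√12 = 151/√12 = 43.59 mm
L_e = K·L = 1 × 5.71 m = 5.710 m = 5710.0 mm
λ = L_e / r_min = 5710.0 / 43.59 = 131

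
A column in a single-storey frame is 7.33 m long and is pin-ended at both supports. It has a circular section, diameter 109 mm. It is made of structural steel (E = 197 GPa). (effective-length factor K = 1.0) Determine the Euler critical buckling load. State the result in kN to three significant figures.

I = πd⁴/64 = π×109⁴/64 = 6.929×10^6 mm⁴
I = 6.929×10^6 mm⁴ = 6.929×10^-6 m⁴
Effective length L_e = K·L = 1 × 7.33 = 7.330 m
P_cr = π²EI / L_e² = π² × 197×10⁹ × 6.929×10^-6 / 7.330² = 2.507×10^5 N

P_cr ≈ 251 kN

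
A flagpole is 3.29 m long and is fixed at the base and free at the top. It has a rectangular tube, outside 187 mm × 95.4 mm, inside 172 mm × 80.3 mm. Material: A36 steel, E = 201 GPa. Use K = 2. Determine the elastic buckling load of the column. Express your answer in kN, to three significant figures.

Weak-axis I_min = (h_o·b_o³ − h_i·b_i³)/12 with b_o = 95.4, b_i = 80.30 mm (shorter outer/inner sides).
I_min = (187×95.4³ − 172.0×80.30³)/12 = 6.109×10^6 mm⁴
I = 6.109×10^6 mm⁴ = 6.109×10^-6 m⁴
Effective length L_e = K·L = 2 × 3.29 = 6.580 m
P_cr = π²EI / L_e² = π² × 201×10⁹ × 6.109×10^-6 / 6.580² = 2.799×10^5 N

P_cr ≈ 280 kN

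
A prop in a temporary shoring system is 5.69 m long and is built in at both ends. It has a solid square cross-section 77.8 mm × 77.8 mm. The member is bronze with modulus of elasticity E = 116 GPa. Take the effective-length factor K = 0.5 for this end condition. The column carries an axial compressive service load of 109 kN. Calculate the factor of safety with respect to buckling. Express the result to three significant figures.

n ≈ 3.96

I = a⁴/12 = 77.8⁴/12 = 3.053×10^6 mm⁴
I = 3.053×10^6 mm⁴ = 3.053×10^-6 m⁴
Effective length L_e = K·L = 0.5 × 5.69 = 2.845 m
P_cr = π²EI / L_e² = π² × 116×10⁹ × 3.053×10^-6 / 2.845² = 4.318×10^5 N
Factor of safety n = P_cr / P = 431.85 / 109 = 3.96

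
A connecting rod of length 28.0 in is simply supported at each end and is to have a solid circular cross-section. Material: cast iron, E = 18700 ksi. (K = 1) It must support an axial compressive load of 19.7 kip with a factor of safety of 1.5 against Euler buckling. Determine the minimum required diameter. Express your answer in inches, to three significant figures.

Required P_cr = n·P = 1.5 × 19.7 = 29.55 kip
L_e = K·L = 1 × 28.0 = 28.00 in
Required I = P_cr·L_e²/(π²E) = 2.955×10^4 × 28.00² / (π² × 1.87×10^7) = 0.1255 in⁴
Solid circle: I = πd⁴/64  ⇒  d = (64I/π)^(1/4) = (64×0.1255/π)^(1/4) = 1.26 in

d ≈ 1.26 in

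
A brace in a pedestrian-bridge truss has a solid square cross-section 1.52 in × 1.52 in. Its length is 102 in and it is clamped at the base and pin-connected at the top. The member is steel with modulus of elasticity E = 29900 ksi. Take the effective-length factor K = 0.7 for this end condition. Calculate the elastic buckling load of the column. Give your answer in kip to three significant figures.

P_cr ≈ 25.7 kip

I = a⁴/12 = 1.52⁴/12 = 0.4448 in⁴
Effective length L_e = K·L = 0.7 × 102 = 71.40 in
P_cr = π²EI / L_e² = π² × 29900×10³ × 0.4448 / 71.40² = 2.575×10^4 lb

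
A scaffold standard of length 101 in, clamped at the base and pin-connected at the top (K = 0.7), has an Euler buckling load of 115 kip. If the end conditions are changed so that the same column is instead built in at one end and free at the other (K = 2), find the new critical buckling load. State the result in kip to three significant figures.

P_cr ≈ 14.1 kip

P_cr ∝ 1/K², so P_cr,new = P_cr,old × (K_old/K_new)² = 115 × (0.7/2)²
= 115 × 0.1225 = 14.1 kip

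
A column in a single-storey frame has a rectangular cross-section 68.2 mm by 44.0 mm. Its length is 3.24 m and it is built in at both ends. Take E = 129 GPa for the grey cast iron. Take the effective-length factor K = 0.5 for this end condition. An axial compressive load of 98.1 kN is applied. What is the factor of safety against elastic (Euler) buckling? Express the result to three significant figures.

n ≈ 2.39

Buckling occurs about the weak axis: I_min = h·b³/12 with b = 44.0 mm (the shorter side).
I_min = 68.2×44.0³/12 = 4.841×10^5 mm⁴
I = 4.841×10^5 mm⁴ = 4.841×10^-7 m⁴
Effective length L_e = K·L = 0.5 × 3.24 = 1.620 m
P_cr = π²EI / L_e² = π² × 129×10⁹ × 4.841×10^-7 / 1.620² = 2.349×10^5 N
Factor of safety n = P_cr / P = 234.87 / 98.1 = 2.39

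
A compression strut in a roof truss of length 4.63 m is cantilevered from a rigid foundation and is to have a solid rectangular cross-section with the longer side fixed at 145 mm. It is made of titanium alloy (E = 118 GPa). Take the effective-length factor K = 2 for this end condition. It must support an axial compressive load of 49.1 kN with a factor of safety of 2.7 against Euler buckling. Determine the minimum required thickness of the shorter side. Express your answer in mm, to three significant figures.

b ≈ 93.1 mm

Required P_cr = n·P = 2.7 × 49.1 = 132.6 kN
L_e = K·L = 2 × 4.63 = 9.260 m
Required I = P_cr·L_e²/(π²E) = 1.326×10^5 × 9.260² / (π² × 1.18×10^11) = 9.761×10^-6 m⁴
I_req = 9.761×10^6 mm⁴
Rectangle, weak axis: I_min = h·b³/12 with h = 145 mm fixed  ⇒  b = (12I/h)^(1/3) = 93.1 mm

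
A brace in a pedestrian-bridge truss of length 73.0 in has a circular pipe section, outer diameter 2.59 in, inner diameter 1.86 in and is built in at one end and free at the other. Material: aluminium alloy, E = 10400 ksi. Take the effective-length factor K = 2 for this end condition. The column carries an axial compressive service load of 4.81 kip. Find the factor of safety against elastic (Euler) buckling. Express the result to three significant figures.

n ≈ 1.62

d_o = 2.59 in, d_i = 1.86 in
I = π(d_o⁴ − d_i⁴)/64 = π(2.59⁴ − 1.860⁴)/64 = 1.621 in⁴
Effective length L_e = K·L = 2 × 73.0 = 146.0 in
P_cr = π²EI / L_e² = π² × 10400×10³ × 1.621 / 146.0² = 7.807×10^3 lb
Factor of safety n = P_cr / P = 7.8073 / 4.81 = 1.62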